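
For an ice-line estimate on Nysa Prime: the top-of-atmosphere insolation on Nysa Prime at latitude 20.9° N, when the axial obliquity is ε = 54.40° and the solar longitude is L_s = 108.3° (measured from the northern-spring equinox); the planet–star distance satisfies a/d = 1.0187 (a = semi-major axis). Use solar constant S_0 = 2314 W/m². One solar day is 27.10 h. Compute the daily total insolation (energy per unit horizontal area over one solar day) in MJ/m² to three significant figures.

81.4 MJ/m²

Solar declination: sin δ = sin ε · sin L_s = sin 54.40° × sin 108.3° = 0.77198, so δ = +50.532°.
cos h₀ = −tan(+20.9°) tan(+50.532°) = -0.4638, h₀ = 2.0530 rad.
Bracket: h₀ sin ϕ sin δ + cos ϕ cos δ sin h₀ = 2.0530×0.35674×0.77198 + 0.93420×0.63565×0.88596 = 0.565388 + 0.526105 = 1.091493.
Inverse-square distance factor (a/d)² = 1.0187² = 1.037750.
Q̄ = (S_0/π) × 1.037750 × [bracket] = (2314/π) × 1.037750 × 1.091493 = 834.31 W/m².
Daily total = Q̄ × 27.10 h × 3600 s/h = 834.31 × 27.10 × 3600 / 10⁶ = 81.40 MJ/m².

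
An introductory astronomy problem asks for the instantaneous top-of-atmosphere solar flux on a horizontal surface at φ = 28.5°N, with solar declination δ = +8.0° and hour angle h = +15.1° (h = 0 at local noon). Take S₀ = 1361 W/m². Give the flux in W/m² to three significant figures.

cos θ_z = sin φ sin δ + cos φ cos δ cos h = 0.066408 + 0.840217 = 0.906625.
Flux = S₀ · cos θ_z = 1361 × 0.906625 = 1234 W/m².

1.23e+03 W/m²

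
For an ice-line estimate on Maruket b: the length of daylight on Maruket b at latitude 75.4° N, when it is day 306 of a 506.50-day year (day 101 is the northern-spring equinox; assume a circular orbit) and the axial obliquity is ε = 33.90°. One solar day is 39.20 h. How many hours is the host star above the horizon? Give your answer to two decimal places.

Solar longitude: λ_s = 360° × (306 − 101)/506.50 = 145.706°.
sin δ = sin 33.90° × sin 145.706° = 0.31426, so δ = +18.316°.
Sunrise equation: cos H₀ = −tan φ · tan δ = -1.2708 ≤ −1, so the host star never sets (polar day) and H₀ = π.
Daylight = 2H₀/(2π) × 39.20 h = (3.1416/π) × 39.20 = 39.20 h.

39.20 h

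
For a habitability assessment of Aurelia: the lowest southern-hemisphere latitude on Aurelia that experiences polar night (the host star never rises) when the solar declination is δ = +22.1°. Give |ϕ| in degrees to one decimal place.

|ϕ| = 67.9°

Polar night requires cos h₀ = −tan ϕ tan δ ≥ 1, i.e. tan ϕ tan δ ≤ −1.
The boundary is |tan ϕ| · |tan δ| = 1, so |ϕ| = 90° − |δ| = 90° − 22.1° = 67.9° in the southern hemisphere.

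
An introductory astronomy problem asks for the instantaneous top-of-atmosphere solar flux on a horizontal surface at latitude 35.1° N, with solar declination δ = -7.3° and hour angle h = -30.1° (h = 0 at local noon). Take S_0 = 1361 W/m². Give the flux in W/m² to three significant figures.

cos θ_z = sin ϕ sin δ + cos ϕ cos δ cos h = -0.073063 + 0.702086 = 0.629023.
Flux = S_0 · cos θ_z = 1361 × 0.629023 = 856.1 W/m².

856 W/m²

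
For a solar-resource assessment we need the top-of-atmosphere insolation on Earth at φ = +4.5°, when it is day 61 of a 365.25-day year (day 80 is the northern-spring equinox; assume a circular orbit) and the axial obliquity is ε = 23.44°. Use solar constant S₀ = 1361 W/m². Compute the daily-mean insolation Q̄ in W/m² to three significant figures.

Solar longitude: λ_s = 360° × (61 − 80)/365.25 = -18.727°, i.e. -18.727° + 360° = 341.273°.
sin δ = sin 23.44° × sin 341.273° = -0.12771, so δ = -7.337°.
cos H₀ = −tan(+4.5°) tan(-7.337°) = 0.0101, H₀ = 1.5607 rad.
Bracket: H₀ sin φ sin δ + cos φ cos δ sin H₀ = 1.5607×0.07846×-0.12771 + 0.99692×0.99181×0.99995 = -0.015638 + 0.988706 = 0.973068.
Q̄ = (S₀/π) × [bracket] = (1361/π) × 0.973068 = 421.6 W/m².

Q̄ ≈ 422 W/m²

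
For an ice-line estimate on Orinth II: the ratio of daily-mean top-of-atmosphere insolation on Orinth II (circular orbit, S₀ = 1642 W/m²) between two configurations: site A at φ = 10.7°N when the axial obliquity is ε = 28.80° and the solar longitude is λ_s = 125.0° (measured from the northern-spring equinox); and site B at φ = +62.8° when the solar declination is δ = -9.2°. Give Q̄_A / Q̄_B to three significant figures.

Q̄_A / Q̄_B ≈ 4.08

— Configuration A (φ=+10.7°):
Solar declination: sin δ = sin ε · sin λ_s = sin 28.80° × sin 125.0° = 0.39463, so δ = +23.243°.
cos H₀ = −tan(+10.7°) tan(+23.243°) = -0.0812, H₀ = 1.6520 rad.
Bracket: H₀ sin φ sin δ + cos φ cos δ sin H₀ = 1.6520×0.18567×0.39463 + 0.98261×0.91884×0.99670 = 0.121044 + 0.899882 = 1.020926.
Q̄ = (S₀/π) × [bracket] = (1642/π) × 1.020926 = 533.60 W/m².
— Configuration B (φ=+62.8°):
cos H₀ = −tan(+62.8°) tan(-9.200°) = 0.3151, H₀ = 1.2502 rad.
Bracket: H₀ sin φ sin δ + cos φ cos δ sin H₀ = 1.2502×0.88942×-0.15988 + 0.45710×0.98714×0.94904 = -0.177779 + 0.428227 = 0.250448.
Q̄ = (S₀/π) × [bracket] = (1642/π) × 0.250448 = 130.90 W/m².
Ratio Q̄_A / Q̄_B = 533.60 / 130.90 = 4.076.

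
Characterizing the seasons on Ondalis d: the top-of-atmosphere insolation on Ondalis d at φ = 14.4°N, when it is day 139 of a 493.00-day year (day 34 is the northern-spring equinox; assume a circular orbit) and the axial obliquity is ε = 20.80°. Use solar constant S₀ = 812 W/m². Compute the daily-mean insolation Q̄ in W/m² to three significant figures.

Solar longitude: λ_s = 360° × (139 − 34)/493.00 = 76.673°.
sin δ = sin 20.80° × sin 76.673° = 0.34554, so δ = +20.215°.
cos H₀ = −tan(+14.4°) tan(+20.215°) = -0.0945, H₀ = 1.6655 rad.
Bracket: H₀ sin φ sin δ + cos φ cos δ sin H₀ = 1.6655×0.24869×0.34554 + 0.96858×0.93840×0.99552 = 0.143120 + 0.904844 = 1.047964.
Q̄ = (S₀/π) × [bracket] = (812/π) × 1.047964 = 270.9 W/m².

Q̄ ≈ 271 W/m²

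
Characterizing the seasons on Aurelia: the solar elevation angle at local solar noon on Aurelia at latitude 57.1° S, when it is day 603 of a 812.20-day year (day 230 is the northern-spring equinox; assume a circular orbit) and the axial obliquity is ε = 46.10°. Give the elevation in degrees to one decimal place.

Solar longitude: λ_s = 360° × (603 − 230)/812.20 = 165.329°.
sin δ = sin 46.10° × sin 165.329° = 0.18250, so δ = +10.515°.
At local noon the hour angle is zero, so the zenith angle equals |φ − δ| = |-57.1° − (+10.515°)| = 67.615°.
Elevation = 90° − 67.615° = 22.4°.

22.4°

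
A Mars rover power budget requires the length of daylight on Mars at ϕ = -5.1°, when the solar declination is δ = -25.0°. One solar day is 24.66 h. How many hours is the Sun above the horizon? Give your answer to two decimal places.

12.66 h

cos h₀ = −tan ϕ · tan δ = −tan(-5.1°) × tan(-25.000°) = -0.0416, so h₀ = 1.6124 rad = 92.39°.
Daylight = 2h₀/(2π) × 24.66 h = (1.6124/π) × 24.66 = 12.66 h.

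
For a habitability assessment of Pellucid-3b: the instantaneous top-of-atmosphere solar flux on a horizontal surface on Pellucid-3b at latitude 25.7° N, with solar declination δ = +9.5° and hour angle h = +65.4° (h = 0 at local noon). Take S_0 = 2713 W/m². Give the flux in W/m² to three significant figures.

1.20e+03 W/m²

cos θ_z = sin ϕ sin δ + cos ϕ cos δ cos h = 0.071574 + 0.369957 = 0.441531.
Flux = S_0 · cos θ_z = 2713 × 0.441531 = 1198 W/m².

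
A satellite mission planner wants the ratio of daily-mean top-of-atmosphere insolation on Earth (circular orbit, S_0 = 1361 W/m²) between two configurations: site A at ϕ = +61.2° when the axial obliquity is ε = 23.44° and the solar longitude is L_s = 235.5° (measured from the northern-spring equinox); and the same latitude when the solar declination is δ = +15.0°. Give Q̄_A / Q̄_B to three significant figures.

— Configuration A (ϕ=+61.2°):
Solar declination: sin δ = sin ε · sin L_s = sin 23.44° × sin 235.5° = -0.32783, so δ = -19.137°.
cos h₀ = −tan(+61.2°) tan(-19.137°) = 0.6312, h₀ = 0.8877 rad.
Bracket: h₀ sin ϕ sin δ + cos ϕ cos δ sin h₀ = 0.8877×0.87631×-0.32783 + 0.48175×0.94474×0.77562 = -0.255019 + 0.353007 = 0.097988.
Q̄ = (S_0/π) × [bracket] = (1361/π) × 0.097988 = 42.450 W/m².
— Configuration B (ϕ=+61.2°):
cos h₀ = −tan(+61.2°) tan(+15.000°) = -0.4874, h₀ = 2.0799 rad.
Bracket: h₀ sin ϕ sin δ + cos ϕ cos δ sin h₀ = 2.0799×0.87631×0.25882 + 0.48175×0.96593×0.87318 = 0.471735 + 0.406323 = 0.878058.
Q̄ = (S_0/π) × [bracket] = (1361/π) × 0.878058 = 380.39 W/m².
Ratio Q̄_A / Q̄_B = 42.450 / 380.39 = 0.1116.

Q̄_A / Q̄_B ≈ 0.112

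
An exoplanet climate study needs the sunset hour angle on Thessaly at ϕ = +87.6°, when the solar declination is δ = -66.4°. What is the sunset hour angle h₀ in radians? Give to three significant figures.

h₀ = 0.00 rad

cos h₀ = −tan ϕ · tan δ = 54.6117 ≥ 1, so the host star never rises (polar night) and h₀ = 0.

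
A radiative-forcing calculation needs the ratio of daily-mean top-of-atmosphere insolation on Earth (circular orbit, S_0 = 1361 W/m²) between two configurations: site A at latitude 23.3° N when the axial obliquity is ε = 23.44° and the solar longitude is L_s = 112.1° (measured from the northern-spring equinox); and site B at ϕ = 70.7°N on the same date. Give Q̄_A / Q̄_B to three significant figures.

Q̄_A / Q̄_B ≈ 1.00

— Configuration A (ϕ=+23.3°):
Solar declination: sin δ = sin ε · sin L_s = sin 23.44° × sin 112.1° = 0.36856, so δ = +21.627°.
cos h₀ = −tan(+23.3°) tan(+21.627°) = -0.1707, h₀ = 1.7424 rad.
Bracket: h₀ sin ϕ sin δ + cos ϕ cos δ sin h₀ = 1.7424×0.39555×0.36856 + 0.91845×0.92960×0.98531 = 0.254014 + 0.841249 = 1.095263.
Q̄ = (S_0/π) × [bracket] = (1361/π) × 1.095263 = 474.49 W/m².
— Configuration B (ϕ=+70.7°):
cos h₀ = −tan(+70.7°) tan(+21.627°) = -1.1321 ≤ −1 ⇒ polar day, h₀ = π.
Bracket: h₀ sin ϕ sin δ + cos ϕ cos δ sin h₀ = 3.1416×0.94380×0.36856 + 0.33051×0.92960×0.00000 = 1.092796 + 0.000000 = 1.092796.
Q̄ = (S_0/π) × [bracket] = (1361/π) × 1.092796 = 473.42 W/m².
Ratio Q̄_A / Q̄_B = 474.49 / 473.42 = 1.002.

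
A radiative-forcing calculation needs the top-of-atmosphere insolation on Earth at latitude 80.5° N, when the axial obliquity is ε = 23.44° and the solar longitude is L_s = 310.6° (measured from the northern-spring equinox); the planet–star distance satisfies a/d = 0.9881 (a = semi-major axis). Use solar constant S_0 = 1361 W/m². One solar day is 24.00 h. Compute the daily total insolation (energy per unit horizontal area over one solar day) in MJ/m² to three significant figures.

0.00 MJ/m²

Solar declination: sin δ = sin ε · sin L_s = sin 23.44° × sin 310.6° = -0.30203, so δ = -17.580°.
cos h₀ = −tan(+80.5°) tan(-17.580°) = 1.8933 ≥ 1 ⇒ polar night, h₀ = 0 and Q̄ = 0.
Inverse-square distance factor (a/d)² = 0.9881² = 0.976342.
Daily total = Q̄ × 24.00 h × 3600 s/h = 0.00 MJ/m².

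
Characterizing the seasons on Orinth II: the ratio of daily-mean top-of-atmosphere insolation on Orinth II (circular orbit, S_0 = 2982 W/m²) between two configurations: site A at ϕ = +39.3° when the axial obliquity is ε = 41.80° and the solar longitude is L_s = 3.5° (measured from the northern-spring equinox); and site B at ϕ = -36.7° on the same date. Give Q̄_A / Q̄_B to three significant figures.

— Configuration A (ϕ=+39.3°):
Solar declination: sin δ = sin ε · sin L_s = sin 41.80° × sin 3.5° = 0.04069, so δ = +2.332°.
cos h₀ = −tan(+39.3°) tan(+2.332°) = -0.0333, h₀ = 1.6041 rad.
Bracket: h₀ sin ϕ sin δ + cos ϕ cos δ sin h₀ = 1.6041×0.63338×0.04069 + 0.77384×0.99917×0.99944 = 0.041341 + 0.772765 = 0.814106.
Q̄ = (S_0/π) × [bracket] = (2982/π) × 0.814106 = 772.75 W/m².
— Configuration B (ϕ=-36.7°):
cos h₀ = −tan(-36.7°) tan(+2.332°) = 0.0304, h₀ = 1.5404 rad.
Bracket: h₀ sin ϕ sin δ + cos ϕ cos δ sin h₀ = 1.5404×-0.59763×0.04069 + 0.80178×0.99917×0.99954 = -0.037459 + 0.800746 = 0.763287.
Q̄ = (S_0/π) × [bracket] = (2982/π) × 0.763287 = 724.51 W/m².
Ratio Q̄_A / Q̄_B = 772.75 / 724.51 = 1.067.

Q̄_A / Q̄_B ≈ 1.07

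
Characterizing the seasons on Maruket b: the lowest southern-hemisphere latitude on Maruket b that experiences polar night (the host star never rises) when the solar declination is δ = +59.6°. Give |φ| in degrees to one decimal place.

Polar night requires cos H₀ = −tan φ tan δ ≥ 1, i.e. tan φ tan δ ≤ −1.
The boundary is |tan φ| · |tan δ| = 1, so |φ| = 90° − |δ| = 90° − 59.6° = 30.4° in the southern hemisphere.

|φ| = 30.4°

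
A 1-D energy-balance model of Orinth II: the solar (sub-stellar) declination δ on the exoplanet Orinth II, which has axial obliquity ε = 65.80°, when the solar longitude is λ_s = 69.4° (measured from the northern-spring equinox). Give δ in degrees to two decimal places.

δ = +58.63°

sin δ = sin ε · sin λ_s = sin 65.80° × sin 69.4° = 0.853799.
δ = arcsin(0.853799) = +58.63°.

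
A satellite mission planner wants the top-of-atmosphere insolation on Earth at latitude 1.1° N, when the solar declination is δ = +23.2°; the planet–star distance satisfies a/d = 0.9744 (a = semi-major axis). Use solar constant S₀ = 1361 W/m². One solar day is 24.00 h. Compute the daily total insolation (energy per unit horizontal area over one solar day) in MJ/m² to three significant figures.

cos H₀ = −tan(+1.1°) tan(+23.200°) = -0.0082, H₀ = 1.5790 rad.
Bracket: H₀ sin φ sin δ + cos φ cos δ sin H₀ = 1.5790×0.01920×0.39394 + 0.99982×0.91914×0.99997 = 0.011943 + 0.918947 = 0.930890.
Inverse-square distance factor (a/d)² = 0.9744² = 0.949455.
Q̄ = (S₀/π) × 0.949455 × [bracket] = (1361/π) × 0.949455 × 0.930890 = 382.90 W/m².
Daily total = Q̄ × 24.00 h × 3600 s/h = 382.90 × 24.00 × 3600 / 10⁶ = 33.08 MJ/m².

33.1 MJ/m²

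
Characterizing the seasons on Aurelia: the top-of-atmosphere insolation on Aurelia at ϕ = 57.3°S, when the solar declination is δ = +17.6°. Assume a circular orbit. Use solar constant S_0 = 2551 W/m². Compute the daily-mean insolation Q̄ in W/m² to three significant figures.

cos h₀ = −tan(-57.3°) tan(+17.600°) = 0.4941, h₀ = 1.0540 rad.
Bracket: h₀ sin ϕ sin δ + cos ϕ cos δ sin h₀ = 1.0540×-0.84151×0.30237 + 0.54024×0.95319×0.86939 = -0.268188 + 0.447694 = 0.179506.
Q̄ = (S_0/π) × [bracket] = (2551/π) × 0.179506 = 145.8 W/m².

Q̄ ≈ 146 W/m²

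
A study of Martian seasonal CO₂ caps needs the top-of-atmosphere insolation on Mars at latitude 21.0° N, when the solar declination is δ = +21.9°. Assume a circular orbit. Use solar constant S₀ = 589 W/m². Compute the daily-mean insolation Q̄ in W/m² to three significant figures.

Q̄ ≈ 204 W/m²

cos H₀ = −tan(+21.0°) tan(+21.900°) = -0.1543, H₀ = 1.7257 rad.
Bracket: H₀ sin φ sin δ + cos φ cos δ sin H₀ = 1.7257×0.35837×0.37299 + 0.93358×0.92784×0.98802 = 0.230672 + 0.855836 = 1.086508.
Q̄ = (S₀/π) × [bracket] = (589/π) × 1.086508 = 203.7 W/m².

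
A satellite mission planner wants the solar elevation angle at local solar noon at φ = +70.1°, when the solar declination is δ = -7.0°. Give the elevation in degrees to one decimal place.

12.9°

At local noon the hour angle is zero, so the zenith angle equals |φ − δ| = |+70.1° − (-7.000°)| = 77.100°.
Elevation = 90° − 77.100° = 12.9°.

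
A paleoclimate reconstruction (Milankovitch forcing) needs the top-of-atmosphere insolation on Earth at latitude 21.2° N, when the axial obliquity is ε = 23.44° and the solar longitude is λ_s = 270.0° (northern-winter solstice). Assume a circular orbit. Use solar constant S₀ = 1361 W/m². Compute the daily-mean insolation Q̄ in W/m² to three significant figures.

Solar declination: sin δ = sin ε · sin λ_s = sin 23.44° × sin 270.0° = -0.39779, so δ = -23.440°.
cos H₀ = −tan(+21.2°) tan(-23.440°) = 0.1682, H₀ = 1.4018 rad.
Bracket: H₀ sin φ sin δ + cos φ cos δ sin H₀ = 1.4018×0.36162×-0.39779 + 0.93232×0.91748×0.98576 = -0.201647 + 0.843204 = 0.641557.
Q̄ = (S₀/π) × [bracket] = (1361/π) × 0.641557 = 277.9 W/m².

Q̄ ≈ 278 W/m²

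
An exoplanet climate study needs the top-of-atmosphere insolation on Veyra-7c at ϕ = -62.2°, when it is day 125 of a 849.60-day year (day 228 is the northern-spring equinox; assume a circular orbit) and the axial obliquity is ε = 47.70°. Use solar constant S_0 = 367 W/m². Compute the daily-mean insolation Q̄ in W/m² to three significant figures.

Q̄ ≈ 166 W/m²

Solar longitude: L_s = 360° × (125 − 228)/849.60 = -43.644°, i.e. -43.644° + 360° = 316.356°.
sin δ = sin 47.70° × sin 316.356° = -0.51048, so δ = -30.696°.
cos h₀ = −tan(-62.2°) tan(-30.696°) = -1.1260 ≤ −1 ⇒ polar day, h₀ = π.
Bracket: h₀ sin ϕ sin δ + cos ϕ cos δ sin h₀ = 3.1416×-0.88458×-0.51048 + 0.46639×0.85989×0.00000 = 1.418622 + 0.000000 = 1.418622.
Q̄ = (S_0/π) × [bracket] = (367/π) × 1.418622 = 165.7 W/m².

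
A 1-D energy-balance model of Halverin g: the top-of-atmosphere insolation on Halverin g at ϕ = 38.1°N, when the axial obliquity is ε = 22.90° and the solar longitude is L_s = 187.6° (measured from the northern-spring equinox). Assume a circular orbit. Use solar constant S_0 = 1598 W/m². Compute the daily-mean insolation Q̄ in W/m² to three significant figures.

Q̄ ≈ 375 W/m²

Solar declination: sin δ = sin ε · sin L_s = sin 22.90° × sin 187.6° = -0.05146, so δ = -2.950°.
cos h₀ = −tan(+38.1°) tan(-2.950°) = 0.0404, h₀ = 1.5304 rad.
Bracket: h₀ sin ϕ sin δ + cos ϕ cos δ sin h₀ = 1.5304×0.61704×-0.05146 + 0.78694×0.99867×0.99918 = -0.048595 + 0.785249 = 0.736654.
Q̄ = (S_0/π) × [bracket] = (1598/π) × 0.736654 = 374.7 W/m².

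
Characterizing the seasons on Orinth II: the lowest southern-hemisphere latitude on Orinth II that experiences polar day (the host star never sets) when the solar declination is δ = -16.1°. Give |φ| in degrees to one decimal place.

|φ| = 73.9°

Polar day requires cos H₀ = −tan φ tan δ ≤ −1, i.e. tan φ tan δ ≥ 1.
The boundary is |tan φ| · |tan δ| = 1, so |φ| = 90° − |δ| = 90° − 16.1° = 73.9° in the southern hemisphere.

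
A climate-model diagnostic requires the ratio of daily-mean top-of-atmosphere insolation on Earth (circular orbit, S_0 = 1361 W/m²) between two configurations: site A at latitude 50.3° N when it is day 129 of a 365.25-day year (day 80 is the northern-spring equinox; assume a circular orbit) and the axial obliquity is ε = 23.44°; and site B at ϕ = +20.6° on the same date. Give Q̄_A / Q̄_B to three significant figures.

— Configuration A (ϕ=+50.3°):
Solar longitude: L_s = 360° × (129 − 80)/365.25 = 48.296°.
sin δ = sin 23.44° × sin 48.296° = 0.29698, so δ = +17.277°.
cos h₀ = −tan(+50.3°) tan(+17.277°) = -0.3746, h₀ = 1.9548 rad.
Bracket: h₀ sin ϕ sin δ + cos ϕ cos δ sin h₀ = 1.9548×0.76940×0.29698 + 0.63877×0.95488×0.92718 = 0.446665 + 0.565532 = 1.012197.
Q̄ = (S_0/π) × [bracket] = (1361/π) × 1.012197 = 438.50 W/m².
— Configuration B (ϕ=+20.6°):
cos h₀ = −tan(+20.6°) tan(+17.277°) = -0.1169, h₀ = 1.6880 rad.
Bracket: h₀ sin ϕ sin δ + cos ϕ cos δ sin h₀ = 1.6880×0.35184×0.29698 + 0.93606×0.95488×0.99314 = 0.176378 + 0.887693 = 1.064071.
Q̄ = (S_0/π) × [bracket] = (1361/π) × 1.064071 = 460.98 W/m².
Ratio Q̄_A / Q̄_B = 438.50 / 460.98 = 0.9512.

Q̄_A / Q̄_B ≈ 0.951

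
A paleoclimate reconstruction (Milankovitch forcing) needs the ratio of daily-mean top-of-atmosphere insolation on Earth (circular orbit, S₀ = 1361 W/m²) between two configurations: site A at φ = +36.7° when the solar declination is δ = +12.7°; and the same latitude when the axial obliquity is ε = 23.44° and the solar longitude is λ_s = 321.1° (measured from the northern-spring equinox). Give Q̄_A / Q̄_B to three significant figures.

Q̄_A / Q̄_B ≈ 1.80

— Configuration A (φ=+36.7°):
cos H₀ = −tan(+36.7°) tan(+12.700°) = -0.1680, H₀ = 1.7396 rad.
Bracket: H₀ sin φ sin δ + cos φ cos δ sin H₀ = 1.7396×0.59763×0.21985 + 0.80178×0.97553×0.98579 = 0.228564 + 0.771046 = 0.999610.
Q̄ = (S₀/π) × [bracket] = (1361/π) × 0.999610 = 433.05 W/m².
— Configuration B (φ=+36.7°):
Solar declination: sin δ = sin ε · sin λ_s = sin 23.44° × sin 321.1° = -0.24980, so δ = -14.465°.
cos H₀ = −tan(+36.7°) tan(-14.465°) = 0.1923, H₀ = 1.3773 rad.
Bracket: H₀ sin φ sin δ + cos φ cos δ sin H₀ = 1.3773×0.59763×-0.24980 + 0.80178×0.96830×0.98134 = -0.205614 + 0.761877 = 0.556263.
Q̄ = (S₀/π) × [bracket] = (1361/π) × 0.556263 = 240.98 W/m².
Ratio Q̄_A / Q̄_B = 433.05 / 240.98 = 1.797.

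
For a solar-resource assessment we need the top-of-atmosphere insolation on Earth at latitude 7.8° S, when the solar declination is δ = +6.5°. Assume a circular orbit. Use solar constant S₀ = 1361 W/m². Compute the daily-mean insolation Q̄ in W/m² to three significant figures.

cos H₀ = −tan(-7.8°) tan(+6.500°) = 0.0156, H₀ = 1.5552 rad.
Bracket: H₀ sin φ sin δ + cos φ cos δ sin H₀ = 1.5552×-0.13572×0.11320 + 0.99075×0.99357×0.99988 = -0.023893 + 0.984261 = 0.960368.
Q̄ = (S₀/π) × [bracket] = (1361/π) × 0.960368 = 416.1 W/m².

Q̄ ≈ 416 W/m²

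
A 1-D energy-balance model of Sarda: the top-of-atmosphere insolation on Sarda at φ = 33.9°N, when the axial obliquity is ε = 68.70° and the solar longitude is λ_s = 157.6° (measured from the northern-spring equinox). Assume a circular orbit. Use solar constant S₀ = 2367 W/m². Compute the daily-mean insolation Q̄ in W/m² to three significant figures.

Solar declination: sin δ = sin ε · sin λ_s = sin 68.70° × sin 157.6° = 0.35504, so δ = +20.796°.
cos H₀ = −tan(+33.9°) tan(+20.796°) = -0.2552, H₀ = 1.8289 rad.
Bracket: H₀ sin φ sin δ + cos φ cos δ sin H₀ = 1.8289×0.55775×0.35504 + 0.83001×0.93485×0.96689 = 0.362165 + 0.750244 = 1.112409.
Q̄ = (S₀/π) × [bracket] = (2367/π) × 1.112409 = 838.1 W/m².

Q̄ ≈ 838 W/m²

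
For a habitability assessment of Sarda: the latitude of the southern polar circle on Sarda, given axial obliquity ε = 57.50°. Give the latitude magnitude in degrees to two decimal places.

The polar circle is the lowest latitude that experiences at least one full rotation of continuous darkness at the northern-summer solstice; it lies at |φ| = 90° − ε = 90° − 57.50° = 32.50°.

32.50°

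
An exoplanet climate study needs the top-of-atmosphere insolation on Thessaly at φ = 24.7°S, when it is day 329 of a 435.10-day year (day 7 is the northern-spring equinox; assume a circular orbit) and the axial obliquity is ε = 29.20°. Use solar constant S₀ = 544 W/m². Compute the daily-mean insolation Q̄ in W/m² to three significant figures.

Solar longitude: λ_s = 360° × (329 − 7)/435.10 = 266.422°.
sin δ = sin 29.20° × sin 266.422° = -0.48691, so δ = -29.138°.
cos H₀ = −tan(-24.7°) tan(-29.138°) = -0.2564, H₀ = 1.8301 rad.
Bracket: H₀ sin φ sin δ + cos φ cos δ sin H₀ = 1.8301×-0.41787×-0.48691 + 0.90851×0.87345×0.96657 = 0.372361 + 0.767010 = 1.139371.
Q̄ = (S₀/π) × [bracket] = (544/π) × 1.139371 = 197.3 W/m².

Q̄ ≈ 197 W/m²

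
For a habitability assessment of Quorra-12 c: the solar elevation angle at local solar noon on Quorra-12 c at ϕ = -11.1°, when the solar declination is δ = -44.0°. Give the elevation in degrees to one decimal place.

57.1°

At local noon the hour angle is zero, so the zenith angle equals |ϕ − δ| = |-11.1° − (-44.000°)| = 32.900°.
Elevation = 90° − 32.900° = 57.1°.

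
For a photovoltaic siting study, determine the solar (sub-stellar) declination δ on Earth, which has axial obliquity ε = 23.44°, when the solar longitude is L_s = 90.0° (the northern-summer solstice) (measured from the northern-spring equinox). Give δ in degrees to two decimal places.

sin δ = sin ε · sin L_s = sin 23.44° × sin 90.0° = 0.397789.
δ = arcsin(0.397789) = +23.44°.

δ = +23.44°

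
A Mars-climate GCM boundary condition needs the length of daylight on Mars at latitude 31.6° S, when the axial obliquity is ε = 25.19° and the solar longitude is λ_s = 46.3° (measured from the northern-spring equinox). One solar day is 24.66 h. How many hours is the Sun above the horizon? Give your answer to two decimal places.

Solar declination: sin δ = sin ε · sin λ_s = sin 25.19° × sin 46.3° = 0.30771, so δ = +17.921°.
cos H₀ = −tan φ · tan δ = −tan(-31.6°) × tan(+17.921°) = 0.1990, so H₀ = 1.3705 rad = 78.52°.
Daylight = 2H₀/(2π) × 24.66 h = (1.3705/π) × 24.66 = 10.76 h.

10.76 h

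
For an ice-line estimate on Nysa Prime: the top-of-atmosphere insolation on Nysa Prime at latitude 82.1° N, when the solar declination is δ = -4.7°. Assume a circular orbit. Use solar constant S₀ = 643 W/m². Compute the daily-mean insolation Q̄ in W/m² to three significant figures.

Q̄ ≈ 7.03 W/m²

cos H₀ = −tan(+82.1°) tan(-4.700°) = 0.5925, H₀ = 0.9366 rad.
Bracket: H₀ sin φ sin δ + cos φ cos δ sin H₀ = 0.9366×0.99051×-0.08194 + 0.13744×0.99664×0.80558 = -0.076017 + 0.110347 = 0.034330.
Q̄ = (S₀/π) × [bracket] = (643/π) × 0.034330 = 7.026 W/m².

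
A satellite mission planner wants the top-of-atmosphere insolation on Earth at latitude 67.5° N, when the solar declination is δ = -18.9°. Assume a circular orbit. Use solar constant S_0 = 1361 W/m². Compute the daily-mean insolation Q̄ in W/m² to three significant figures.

Q̄ ≈ 10.8 W/m²

cos h₀ = −tan(+67.5°) tan(-18.900°) = 0.8266, h₀ = 0.5978 rad.
Bracket: h₀ sin ϕ sin δ + cos ϕ cos δ sin h₀ = 0.5978×0.92388×-0.32392 + 0.38268×0.94609×0.56283 = -0.178900 + 0.203772 = 0.024872.
Q̄ = (S_0/π) × [bracket] = (1361/π) × 0.024872 = 10.78 W/m².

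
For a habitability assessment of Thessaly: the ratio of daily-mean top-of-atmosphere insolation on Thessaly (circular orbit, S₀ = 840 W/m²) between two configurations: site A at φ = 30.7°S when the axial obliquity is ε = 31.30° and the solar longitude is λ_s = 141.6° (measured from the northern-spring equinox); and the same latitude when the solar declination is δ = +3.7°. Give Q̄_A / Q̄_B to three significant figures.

Q̄_A / Q̄_B ≈ 0.709

— Configuration A (φ=-30.7°):
Solar declination: sin δ = sin ε · sin λ_s = sin 31.30° × sin 141.6° = 0.32270, so δ = +18.826°.
cos H₀ = −tan(-30.7°) tan(+18.826°) = 0.2024, H₀ = 1.3670 rad.
Bracket: H₀ sin φ sin δ + cos φ cos δ sin H₀ = 1.3670×-0.51054×0.32270 + 0.85985×0.94650×0.97930 = -0.225215 + 0.797001 = 0.571786.
Q̄ = (S₀/π) × [bracket] = (840/π) × 0.571786 = 152.88 W/m².
— Configuration B (φ=-30.7°):
cos H₀ = −tan(-30.7°) tan(+3.700°) = 0.0384, H₀ = 1.5324 rad.
Bracket: H₀ sin φ sin δ + cos φ cos δ sin H₀ = 1.5324×-0.51054×0.06453 + 0.85985×0.99792×0.99926 = -0.050485 + 0.857427 = 0.806942.
Q̄ = (S₀/π) × [bracket] = (840/π) × 0.806942 = 215.76 W/m².
Ratio Q̄_A / Q̄_B = 152.88 / 215.76 = 0.7086.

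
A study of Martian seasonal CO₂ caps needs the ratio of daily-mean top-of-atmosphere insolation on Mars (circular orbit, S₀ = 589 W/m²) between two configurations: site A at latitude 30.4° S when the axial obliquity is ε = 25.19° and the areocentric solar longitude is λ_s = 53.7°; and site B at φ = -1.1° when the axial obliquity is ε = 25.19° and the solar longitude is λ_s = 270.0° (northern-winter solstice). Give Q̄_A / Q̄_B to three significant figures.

Q̄_A / Q̄_B ≈ 0.606

— Configuration A (φ=-30.4°):
sin δ = sin 25.19° × sin 53.7° = 0.34302, so δ = +20.061°.
cos H₀ = −tan(-30.4°) tan(+20.061°) = 0.2142, H₀ = 1.3549 rad.
Bracket: H₀ sin φ sin δ + cos φ cos δ sin H₀ = 1.3549×-0.50603×0.34302 + 0.86251×0.93933×0.97678 = -0.235181 + 0.791369 = 0.556188.
Q̄ = (S₀/π) × [bracket] = (589/π) × 0.556188 = 104.28 W/m².
— Configuration B (φ=-1.1°):
Solar declination: sin δ = sin ε · sin λ_s = sin 25.19° × sin 270.0° = -0.42562, so δ = -25.190°.
cos H₀ = −tan(-1.1°) tan(-25.190°) = -0.0090, H₀ = 1.5798 rad.
Bracket: H₀ sin φ sin δ + cos φ cos δ sin H₀ = 1.5798×-0.01920×-0.42562 + 0.99982×0.90490×0.99996 = 0.012910 + 0.904701 = 0.917611.
Q̄ = (S₀/π) × [bracket] = (589/π) × 0.917611 = 172.04 W/m².
Ratio Q̄_A / Q̄_B = 104.28 / 172.04 = 0.6061.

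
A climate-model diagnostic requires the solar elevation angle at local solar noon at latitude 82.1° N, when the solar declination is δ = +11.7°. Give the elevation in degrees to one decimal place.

At local noon the hour angle is zero, so the zenith angle equals |φ − δ| = |+82.1° − (+11.700°)| = 70.400°.
Elevation = 90° − 70.400° = 19.6°.

19.6°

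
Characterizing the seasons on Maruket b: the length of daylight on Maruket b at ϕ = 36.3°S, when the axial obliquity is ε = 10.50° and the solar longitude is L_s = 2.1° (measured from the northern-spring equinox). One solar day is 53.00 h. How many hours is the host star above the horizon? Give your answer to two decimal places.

26.42 h

Solar declination: sin δ = sin ε · sin L_s = sin 10.50° × sin 2.1° = 0.00668, so δ = +0.383°.
cos h₀ = −tan ϕ · tan δ = −tan(-36.3°) × tan(+0.383°) = 0.0049, so h₀ = 1.5659 rad = 89.72°.
Daylight = 2h₀/(2π) × 53.00 h = (1.5659/π) × 53.00 = 26.42 h.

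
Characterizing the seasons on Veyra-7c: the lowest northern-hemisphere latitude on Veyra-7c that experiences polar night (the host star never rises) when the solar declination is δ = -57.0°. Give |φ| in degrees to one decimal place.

|φ| = 33.0°

Polar night requires cos H₀ = −tan φ tan δ ≥ 1, i.e. tan φ tan δ ≤ −1.
The boundary is |tan φ| · |tan δ| = 1, so |φ| = 90° − |δ| = 90° − 57.0° = 33.0° in the northern hemisphere.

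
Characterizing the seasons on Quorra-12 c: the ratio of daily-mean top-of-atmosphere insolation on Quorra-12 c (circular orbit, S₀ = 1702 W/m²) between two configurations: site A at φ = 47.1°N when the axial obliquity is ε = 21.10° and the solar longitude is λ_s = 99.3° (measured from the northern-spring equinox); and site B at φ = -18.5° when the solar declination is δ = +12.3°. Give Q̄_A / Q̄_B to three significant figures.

— Configuration A (φ=+47.1°):
Solar declination: sin δ = sin ε · sin λ_s = sin 21.10° × sin 99.3° = 0.35526, so δ = +20.810°.
cos H₀ = −tan(+47.1°) tan(+20.810°) = -0.4090, H₀ = 1.9921 rad.
Bracket: H₀ sin φ sin δ + cos φ cos δ sin H₀ = 1.9921×0.73254×0.35526 + 0.68072×0.93477×0.91254 = 0.518428 + 0.580664 = 1.099092.
Q̄ = (S₀/π) × [bracket] = (1702/π) × 1.099092 = 595.45 W/m².
— Configuration B (φ=-18.5°):
cos H₀ = −tan(-18.5°) tan(+12.300°) = 0.0730, H₀ = 1.4978 rad.
Bracket: H₀ sin φ sin δ + cos φ cos δ sin H₀ = 1.4978×-0.31730×0.21303 + 0.94832×0.97705×0.99734 = -0.101243 + 0.924091 = 0.822848.
Q̄ = (S₀/π) × [bracket] = (1702/π) × 0.822848 = 445.79 W/m².
Ratio Q̄_A / Q̄_B = 595.45 / 445.79 = 1.336.

Q̄_A / Q̄_B ≈ 1.34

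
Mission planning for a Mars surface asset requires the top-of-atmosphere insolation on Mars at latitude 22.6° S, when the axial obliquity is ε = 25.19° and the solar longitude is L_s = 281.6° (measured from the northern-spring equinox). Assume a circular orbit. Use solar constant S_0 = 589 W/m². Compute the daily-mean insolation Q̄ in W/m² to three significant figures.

Solar declination: sin δ = sin ε · sin L_s = sin 25.19° × sin 281.6° = -0.41693, so δ = -24.641°.
cos h₀ = −tan(-22.6°) tan(-24.641°) = -0.1909, h₀ = 1.7629 rad.
Bracket: h₀ sin ϕ sin δ + cos ϕ cos δ sin h₀ = 1.7629×-0.38430×-0.41693 + 0.92321×0.90894×0.98160 = 0.282463 + 0.823702 = 1.106165.
Q̄ = (S_0/π) × [bracket] = (589/π) × 1.106165 = 207.4 W/m².

Q̄ ≈ 207 W/m²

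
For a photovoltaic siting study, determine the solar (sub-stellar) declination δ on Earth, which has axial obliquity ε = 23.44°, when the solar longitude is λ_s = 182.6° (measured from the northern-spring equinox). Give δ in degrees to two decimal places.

δ = -1.03°

sin δ = sin ε · sin λ_s = sin 23.44° × sin 182.6° = -0.018045.
δ = arcsin(-0.018045) = -1.03°.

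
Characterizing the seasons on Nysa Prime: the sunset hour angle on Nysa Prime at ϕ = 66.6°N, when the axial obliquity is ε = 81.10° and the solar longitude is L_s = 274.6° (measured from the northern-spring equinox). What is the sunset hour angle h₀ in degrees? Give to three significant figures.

Solar declination: sin δ = sin ε · sin L_s = sin 81.10° × sin 274.6° = -0.98478, so δ = -79.990°.
cos h₀ = −tan ϕ · tan δ = 13.0922 ≥ 1, so the host star never rises (polar night) and h₀ = 0.

h₀ = 0.00°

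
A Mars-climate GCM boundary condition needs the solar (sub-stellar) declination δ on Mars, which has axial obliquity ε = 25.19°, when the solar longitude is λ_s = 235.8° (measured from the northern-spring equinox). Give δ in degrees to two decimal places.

δ = -20.61°

sin δ = sin ε · sin λ_s = sin 25.19° × sin 235.8° = -0.352023.
δ = arcsin(-0.352023) = -20.61°.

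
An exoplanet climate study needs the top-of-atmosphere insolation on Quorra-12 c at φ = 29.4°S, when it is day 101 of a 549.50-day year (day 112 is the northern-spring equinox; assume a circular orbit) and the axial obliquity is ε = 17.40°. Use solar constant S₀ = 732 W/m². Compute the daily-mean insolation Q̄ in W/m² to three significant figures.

Q̄ ≈ 210 W/m²

Solar longitude: λ_s = 360° × (101 − 112)/549.50 = -7.207°, i.e. -7.207° + 360° = 352.793°.
sin δ = sin 17.40° × sin 352.793° = -0.03751, so δ = -2.150°.
cos H₀ = −tan(-29.4°) tan(-2.150°) = -0.0212, H₀ = 1.5920 rad.
Bracket: H₀ sin φ sin δ + cos φ cos δ sin H₀ = 1.5920×-0.49090×-0.03751 + 0.87121×0.99930×0.99978 = 0.029315 + 0.870409 = 0.899724.
Q̄ = (S₀/π) × [bracket] = (732/π) × 0.899724 = 209.6 W/m².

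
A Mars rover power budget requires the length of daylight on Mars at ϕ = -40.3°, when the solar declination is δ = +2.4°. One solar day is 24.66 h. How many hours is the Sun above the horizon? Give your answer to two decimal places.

cos h₀ = −tan ϕ · tan δ = −tan(-40.3°) × tan(+2.400°) = 0.0355, so h₀ = 1.5352 rad = 87.96°.
Daylight = 2h₀/(2π) × 24.66 h = (1.5352/π) × 24.66 = 12.05 h.

12.05 h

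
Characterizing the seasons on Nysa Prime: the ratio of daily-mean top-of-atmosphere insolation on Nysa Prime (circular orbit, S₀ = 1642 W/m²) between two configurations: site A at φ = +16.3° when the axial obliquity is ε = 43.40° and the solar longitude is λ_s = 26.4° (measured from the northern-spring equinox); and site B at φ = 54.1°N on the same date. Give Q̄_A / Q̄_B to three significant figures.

Q̄_A / Q̄_B ≈ 1.05

— Configuration A (φ=+16.3°):
Solar declination: sin δ = sin ε · sin λ_s = sin 43.40° × sin 26.4° = 0.30550, so δ = +17.788°.
cos H₀ = −tan(+16.3°) tan(+17.788°) = -0.0938, H₀ = 1.6648 rad.
Bracket: H₀ sin φ sin δ + cos φ cos δ sin H₀ = 1.6648×0.28067×0.30550 + 0.95981×0.95219×0.99559 = 0.142748 + 0.909891 = 1.052639.
Q̄ = (S₀/π) × [bracket] = (1642/π) × 1.052639 = 550.18 W/m².
— Configuration B (φ=+54.1°):
cos H₀ = −tan(+54.1°) tan(+17.788°) = -0.4432, H₀ = 2.0300 rad.
Bracket: H₀ sin φ sin δ + cos φ cos δ sin H₀ = 2.0300×0.81004×0.30550 + 0.58637×0.95219×0.89641 = 0.502358 + 0.500498 = 1.002856.
Q̄ = (S₀/π) × [bracket] = (1642/π) × 1.002856 = 524.16 W/m².
Ratio Q̄_A / Q̄_B = 550.18 / 524.16 = 1.050.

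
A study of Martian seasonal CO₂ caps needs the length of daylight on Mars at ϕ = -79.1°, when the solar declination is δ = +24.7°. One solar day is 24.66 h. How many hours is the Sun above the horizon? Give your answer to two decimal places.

0.00 h

cos h₀ = −tan ϕ · tan δ = 2.3885 ≥ 1, so the Sun never rises (polar night) and h₀ = 0.
Daylight = 2h₀/(2π) × 24.66 h = (0.0000/π) × 24.66 = 0.00 h.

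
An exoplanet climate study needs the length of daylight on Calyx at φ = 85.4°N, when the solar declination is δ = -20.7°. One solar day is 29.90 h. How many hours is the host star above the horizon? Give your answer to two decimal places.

cos H₀ = −tan φ · tan δ = 4.6965 ≥ 1, so the host star never rises (polar night) and H₀ = 0.
Daylight = 2H₀/(2π) × 29.90 h = (0.0000/π) × 29.90 = 0.00 h.

0.00 h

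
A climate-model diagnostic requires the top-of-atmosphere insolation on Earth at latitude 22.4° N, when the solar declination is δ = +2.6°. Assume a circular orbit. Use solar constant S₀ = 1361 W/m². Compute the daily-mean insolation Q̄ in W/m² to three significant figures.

Q̄ ≈ 412 W/m²

cos H₀ = −tan(+22.4°) tan(+2.600°) = -0.0187, H₀ = 1.5895 rad.
Bracket: H₀ sin φ sin δ + cos φ cos δ sin H₀ = 1.5895×0.38107×0.04536 + 0.92455×0.99897×0.99982 = 0.027475 + 0.923431 = 0.950906.
Q̄ = (S₀/π) × [bracket] = (1361/π) × 0.950906 = 412.0 W/m².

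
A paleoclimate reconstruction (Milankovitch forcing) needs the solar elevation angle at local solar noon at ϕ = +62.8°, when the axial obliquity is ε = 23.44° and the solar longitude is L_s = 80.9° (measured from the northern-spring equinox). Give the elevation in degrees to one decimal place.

50.3°

Solar declination: sin δ = sin ε · sin L_s = sin 23.44° × sin 80.9° = 0.39278, so δ = +23.128°.
At local noon the hour angle is zero, so the zenith angle equals |ϕ − δ| = |+62.8° − (+23.128°)| = 39.672°.
Elevation = 90° − 39.672° = 50.3°.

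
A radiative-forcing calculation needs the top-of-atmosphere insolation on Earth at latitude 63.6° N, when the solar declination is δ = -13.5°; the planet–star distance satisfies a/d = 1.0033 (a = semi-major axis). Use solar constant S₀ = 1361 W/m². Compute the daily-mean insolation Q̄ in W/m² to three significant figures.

Q̄ ≈ 67.8 W/m²

cos H₀ = −tan(+63.6°) tan(-13.500°) = 0.4836, H₀ = 1.0660 rad.
Bracket: H₀ sin φ sin δ + cos φ cos δ sin H₀ = 1.0660×0.89571×-0.23345 + 0.44464×0.97237×0.87527 = -0.222904 + 0.378427 = 0.155523.
Inverse-square distance factor (a/d)² = 1.0033² = 1.006611.
Q̄ = (S₀/π) × 1.006611 × [bracket] = (1361/π) × 1.006611 × 0.155523 = 67.82 W/m².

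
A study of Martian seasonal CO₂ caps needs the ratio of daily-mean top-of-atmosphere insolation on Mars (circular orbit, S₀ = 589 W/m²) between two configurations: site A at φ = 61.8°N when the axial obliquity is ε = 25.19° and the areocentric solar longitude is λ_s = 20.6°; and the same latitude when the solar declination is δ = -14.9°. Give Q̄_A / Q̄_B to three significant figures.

— Configuration A (φ=+61.8°):
sin δ = sin 25.19° × sin 20.6° = 0.14975, so δ = +8.613°.
cos H₀ = −tan(+61.8°) tan(+8.613°) = -0.2825, H₀ = 1.8572 rad.
Bracket: H₀ sin φ sin δ + cos φ cos δ sin H₀ = 1.8572×0.88130×0.14975 + 0.47255×0.98872×0.95928 = 0.245103 + 0.448194 = 0.693297.
Q̄ = (S₀/π) × [bracket] = (589/π) × 0.693297 = 129.98 W/m².
— Configuration B (φ=+61.8°):
cos H₀ = −tan(+61.8°) tan(-14.900°) = 0.4962, H₀ = 1.0515 rad.
Bracket: H₀ sin φ sin δ + cos φ cos δ sin H₀ = 1.0515×0.88130×-0.25713 + 0.47255×0.96638×0.86819 = -0.238279 + 0.396470 = 0.158191.
Q̄ = (S₀/π) × [bracket] = (589/π) × 0.158191 = 29.658 W/m².
Ratio Q̄_A / Q̄_B = 129.98 / 29.658 = 4.383.

Q̄_A / Q̄_B ≈ 4.38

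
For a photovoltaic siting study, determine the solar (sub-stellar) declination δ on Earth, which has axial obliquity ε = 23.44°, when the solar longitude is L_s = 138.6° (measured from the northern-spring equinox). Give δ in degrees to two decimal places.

sin δ = sin ε · sin L_s = sin 23.44° × sin 138.6° = 0.263062.
δ = arcsin(0.263062) = +15.25°.

δ = +15.25°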